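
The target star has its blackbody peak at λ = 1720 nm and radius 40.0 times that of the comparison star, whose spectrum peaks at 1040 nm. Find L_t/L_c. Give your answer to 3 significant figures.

Wien's law gives T ∝ 1/λ_max, so T_t/T_c = λ_c/λ_t = 1040/1720 = 0.6047.
Then L ∝ R²T⁴ gives L_t/L_c = (40.0)² × (0.6047)⁴ = 1600 × 0.1337 = 213.9.

214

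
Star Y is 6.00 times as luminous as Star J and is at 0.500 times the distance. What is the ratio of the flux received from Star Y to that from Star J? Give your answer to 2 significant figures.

24

F = L/(4πd²), so F_Y/F_J = (L_Y/L_J) / (d_Y/d_J)²
= 6.00 / (0.500)² = 6.00 / 0.2500 = 24.00.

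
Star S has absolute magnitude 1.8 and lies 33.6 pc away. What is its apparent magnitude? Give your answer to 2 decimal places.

4.43

m = M + 5 log₁₀(d/10 pc) = 1.8 + 5 log₁₀(33.6/10)
  = 1.8 + 5 × 0.526 = 1.8 + 2.63 = 4.43.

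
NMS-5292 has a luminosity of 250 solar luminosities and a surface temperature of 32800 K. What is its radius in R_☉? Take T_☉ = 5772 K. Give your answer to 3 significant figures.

R/R_☉ = √(L/L_☉) / (T/T_☉)² = √(250) / (5.683)²
       = 15.81 / 32.29 = 0.4896.

0.490 R_☉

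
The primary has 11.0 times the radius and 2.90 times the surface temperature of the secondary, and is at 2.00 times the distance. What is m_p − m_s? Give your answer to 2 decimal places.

-8.33

L_p/L_s = (11.0)²(2.90)⁴ = 8558.
F_p/F_s = (L_p/L_s)/(d_p/d_s)² = 8558/4.000 = 2140.
m_p − m_s = −2.5 log₁₀(2140) = -8.33.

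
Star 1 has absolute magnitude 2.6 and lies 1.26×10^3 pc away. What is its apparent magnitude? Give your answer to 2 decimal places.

13.10

m = M + 5 log₁₀(d/10 pc) = 2.6 + 5 log₁₀(1.26×10^3/10)
  = 2.6 + 5 × 2.100 = 2.6 + 10.50 = 13.10.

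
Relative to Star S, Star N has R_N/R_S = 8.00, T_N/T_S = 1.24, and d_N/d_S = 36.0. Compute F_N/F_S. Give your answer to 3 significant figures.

0.117

L_N/L_S = (R_N/R_S)²(T_N/T_S)⁴ = (8.00)² × (1.24)⁴ = 151.3.
F_N/F_S = (L_N/L_S)/(d_N/d_S)² = 151.3 / (36.0)² = 0.1168.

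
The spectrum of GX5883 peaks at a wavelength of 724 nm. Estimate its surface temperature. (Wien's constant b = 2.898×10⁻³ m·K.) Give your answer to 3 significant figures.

T = b/λ_max = 2.898×10⁻³ / (724×10⁻⁹) = 4003 K.

4.00×10^3 K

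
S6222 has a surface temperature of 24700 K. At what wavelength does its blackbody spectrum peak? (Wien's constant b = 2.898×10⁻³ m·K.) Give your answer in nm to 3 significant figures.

λ_max = b/T = 2.898×10⁻³ / 24700 = 1.17×10^-7 m = 117.3 nm.

117 nm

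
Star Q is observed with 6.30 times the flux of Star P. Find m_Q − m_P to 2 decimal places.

-2.00

m_Q − m_P = −2.5 log₁₀(F_Q/F_P) = −2.5 log₁₀(6.30) = −2.5 × (0.799) = -1.998.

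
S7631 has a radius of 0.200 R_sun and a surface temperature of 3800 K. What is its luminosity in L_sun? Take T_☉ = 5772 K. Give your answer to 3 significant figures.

L/L_☉ = (R/R_☉)² (T/T_☉)⁴ = (0.200)² × (3800/5772)⁴
       = 0.04000 × (0.6584)⁴ = 0.04000 × 0.1879 = 0.007514.

0.00751 L_sun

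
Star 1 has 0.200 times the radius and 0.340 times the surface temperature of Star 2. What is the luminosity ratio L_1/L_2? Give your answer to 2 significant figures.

5.3×10^-4

From the Stefan–Boltzmann law, L ∝ R²T⁴, so
L_1/L_2 = (R_1/R_2)² (T_1/T_2)⁴ = (0.200)² × (0.340)⁴ = 0.04000 × 0.01336 = 5.345×10^-4.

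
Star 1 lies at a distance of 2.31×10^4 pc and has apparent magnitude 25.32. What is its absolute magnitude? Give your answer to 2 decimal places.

8.50

M = m − 5 log₁₀(d/10 pc) = 25.32 − 5 log₁₀(2.31×10^4/10)
  = 25.32 − 5 × 3.364 = 25.32 − 16.82 = 8.50.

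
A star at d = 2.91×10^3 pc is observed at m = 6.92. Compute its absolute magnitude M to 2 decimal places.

M = m − 5 log₁₀(d/10 pc) = 6.92 − 5 log₁₀(2.91×10^3/10)
  = 6.92 − 5 × 2.464 = 6.92 − 12.32 = -5.40.

-5.40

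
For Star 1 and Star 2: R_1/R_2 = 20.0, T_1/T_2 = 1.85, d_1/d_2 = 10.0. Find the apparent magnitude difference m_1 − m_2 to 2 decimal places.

-4.18

L_1/L_2 = (20.0)²(1.85)⁴ = 4685.
F_1/F_2 = (L_1/L_2)/(d_1/d_2)² = 4685/100.0 = 46.85.
m_1 − m_2 = −2.5 log₁₀(46.85) = -4.18.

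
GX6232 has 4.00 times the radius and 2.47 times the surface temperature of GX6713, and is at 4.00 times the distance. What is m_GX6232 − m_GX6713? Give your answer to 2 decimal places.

-3.93

L_GX6232/L_GX6713 = (4.00)²(2.47)⁴ = 595.5.
F_GX6232/F_GX6713 = (L_GX6232/L_GX6713)/(d_GX6232/d_GX6713)² = 595.5/16.00 = 37.22.
m_GX6232 − m_GX6713 = −2.5 log₁₀(37.22) = -3.93.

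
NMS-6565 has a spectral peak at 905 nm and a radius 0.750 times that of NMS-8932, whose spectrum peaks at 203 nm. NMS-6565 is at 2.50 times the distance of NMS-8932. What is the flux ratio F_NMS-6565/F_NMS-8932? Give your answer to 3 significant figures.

Wien's law: T_NMS-6565/T_NMS-8932 = λ_NMS-8932/λ_NMS-6565 = 203/905 = 0.2243.
L_NMS-6565/L_NMS-8932 = (R_NMS-6565/R_NMS-8932)²(T_NMS-6565/T_NMS-8932)⁴ = (0.750)²(0.2243)⁴ = 0.001424.
F_NMS-6565/F_NMS-8932 = (L_NMS-6565/L_NMS-8932)/(d_NMS-6565/d_NMS-8932)² = 0.001424/(2.50)² = 2.278×10^-4.

2.28×10^-4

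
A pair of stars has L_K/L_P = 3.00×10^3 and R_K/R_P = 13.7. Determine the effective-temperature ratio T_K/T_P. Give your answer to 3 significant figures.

L ∝ R²T⁴ gives T ∝ (L/R²)^(1/4), so
T_K/T_P = (3.00×10^3 / 13.7²)^(1/4) = (15.98)^(1/4) = 1.999.

2.00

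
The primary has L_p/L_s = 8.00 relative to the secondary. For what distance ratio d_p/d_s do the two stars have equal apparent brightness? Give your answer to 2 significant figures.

2.8

Equal flux requires L_p/d_p² = L_s/d_s², so d_p/d_s = √(L_p/L_s)
= √(8.00) = 2.828.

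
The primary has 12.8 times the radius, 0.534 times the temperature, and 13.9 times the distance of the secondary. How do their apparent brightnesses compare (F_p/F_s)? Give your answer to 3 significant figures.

L_p/L_s = (R_p/R_s)²(T_p/T_s)⁴ = (12.8)² × (0.534)⁴ = 13.32.
F_p/F_s = (L_p/L_s)/(d_p/d_s)² = 13.32 / (13.9)² = 0.06895.

0.0690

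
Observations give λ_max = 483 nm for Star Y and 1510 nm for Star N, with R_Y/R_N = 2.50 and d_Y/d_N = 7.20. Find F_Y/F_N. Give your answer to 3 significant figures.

11.5

Wien's law: T_Y/T_N = λ_N/λ_Y = 1510/483 = 3.126.
L_Y/L_N = (R_Y/R_N)²(T_Y/T_N)⁴ = (2.50)²(3.126)⁴ = 597.0.
F_Y/F_N = (L_Y/L_N)/(d_Y/d_N)² = 597.0/(7.20)² = 11.52.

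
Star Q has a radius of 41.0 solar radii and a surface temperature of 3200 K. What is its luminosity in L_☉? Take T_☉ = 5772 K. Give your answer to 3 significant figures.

L/L_☉ = (R/R_☉)² (T/T_☉)⁴ = (41.0)² × (3200/5772)⁴
       = 1681 × (0.5544)⁴ = 1681 × 0.09447 = 158.8.

159 L_☉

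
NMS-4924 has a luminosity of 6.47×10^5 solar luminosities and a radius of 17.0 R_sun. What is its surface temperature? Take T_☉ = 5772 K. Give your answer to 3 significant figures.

3.97×10^4 K

T/T_☉ = (L/L_☉)^(1/4) / (R/R_☉)^(1/2)
T = 5772 × (6.47×10^5)^(1/4) / √(17.0) = 5772 × 28.36 / 4.123 = 3.970×10^4 K.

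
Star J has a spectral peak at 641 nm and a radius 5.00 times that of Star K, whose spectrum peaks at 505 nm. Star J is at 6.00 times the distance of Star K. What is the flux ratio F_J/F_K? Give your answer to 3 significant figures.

Wien's law: T_J/T_K = λ_K/λ_J = 505/641 = 0.7878.
L_J/L_K = (R_J/R_K)²(T_J/T_K)⁴ = (5.00)²(0.7878)⁴ = 9.631.
F_J/F_K = (L_J/L_K)/(d_J/d_K)² = 9.631/(6.00)² = 0.2675.

0.268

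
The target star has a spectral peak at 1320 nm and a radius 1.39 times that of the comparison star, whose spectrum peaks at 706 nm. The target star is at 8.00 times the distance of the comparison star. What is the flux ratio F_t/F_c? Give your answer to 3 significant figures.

Wien's law: T_t/T_c = λ_c/λ_t = 706/1320 = 0.5348.
L_t/L_c = (R_t/R_c)²(T_t/T_c)⁴ = (1.39)²(0.5348)⁴ = 0.1581.
F_t/F_c = (L_t/L_c)/(d_t/d_c)² = 0.1581/(8.00)² = 0.002470.

0.00247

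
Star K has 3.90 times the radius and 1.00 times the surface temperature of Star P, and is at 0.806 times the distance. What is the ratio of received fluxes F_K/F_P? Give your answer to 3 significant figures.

23.4

L_K/L_P = (R_K/R_P)²(T_K/T_P)⁴ = (3.90)² × (1.00)⁴ = 15.21.
F_K/F_P = (L_K/L_P)/(d_K/d_P)² = 15.21 / (0.806)² = 23.41.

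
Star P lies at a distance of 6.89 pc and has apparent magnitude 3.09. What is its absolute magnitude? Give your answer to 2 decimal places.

M = m − 5 log₁₀(d/10 pc) = 3.09 − 5 log₁₀(6.89/10)
  = 3.09 − 5 × -0.162 = 3.09 − -0.81 = 3.90.

3.90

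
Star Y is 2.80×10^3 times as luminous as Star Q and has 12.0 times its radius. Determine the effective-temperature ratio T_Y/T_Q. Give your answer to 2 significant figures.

L ∝ R²T⁴ gives T ∝ (L/R²)^(1/4), so
T_Y/T_Q = (2.80×10^3 / 12.0²)^(1/4) = (19.44)^(1/4) = 2.100.

2.1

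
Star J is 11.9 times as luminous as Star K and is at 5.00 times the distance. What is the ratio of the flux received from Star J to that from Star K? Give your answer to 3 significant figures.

F = L/(4πd²), so F_J/F_K = (L_J/L_K) / (d_J/d_K)²
= 11.9 / (5.00)² = 11.9 / 25.00 = 0.4760.

0.476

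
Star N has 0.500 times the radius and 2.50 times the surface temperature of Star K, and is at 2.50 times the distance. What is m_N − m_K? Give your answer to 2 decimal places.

L_N/L_K = (0.500)²(2.50)⁴ = 9.766.
F_N/F_K = (L_N/L_K)/(d_N/d_K)² = 9.766/6.250 = 1.562.
m_N − m_K = −2.5 log₁₀(1.562) = -0.48.

-0.48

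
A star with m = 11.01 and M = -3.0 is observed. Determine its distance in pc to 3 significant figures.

m − M = 5 log₁₀(d/10 pc)
11.01 − (-3.0) = 14.01 = 5 log₁₀(d/10)
d = 10 × 10^(14.01/5) = 10 × 10^2.802 = 6339 pc.

6.34×10^3 pc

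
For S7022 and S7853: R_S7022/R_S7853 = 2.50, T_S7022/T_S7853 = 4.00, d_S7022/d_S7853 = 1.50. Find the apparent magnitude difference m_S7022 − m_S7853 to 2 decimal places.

L_S7022/L_S7853 = (2.50)²(4.00)⁴ = 1600.
F_S7022/F_S7853 = (L_S7022/L_S7853)/(d_S7022/d_S7853)² = 1600/2.250 = 711.1.
m_S7022 − m_S7853 = −2.5 log₁₀(711.1) = -7.13.

-7.13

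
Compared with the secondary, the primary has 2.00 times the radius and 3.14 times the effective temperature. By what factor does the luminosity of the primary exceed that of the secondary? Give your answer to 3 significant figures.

389

From the Stefan–Boltzmann law, L ∝ R²T⁴, so
L_p/L_s = (R_p/R_s)² (T_p/T_s)⁴ = (2.00)² × (3.14)⁴ = 4.000 × 97.21 = 388.8.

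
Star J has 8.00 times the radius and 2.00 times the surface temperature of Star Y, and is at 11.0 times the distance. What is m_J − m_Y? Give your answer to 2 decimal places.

L_J/L_Y = (8.00)²(2.00)⁴ = 1024.
F_J/F_Y = (L_J/L_Y)/(d_J/d_Y)² = 1024/121.0 = 8.463.
m_J − m_Y = −2.5 log₁₀(8.463) = -2.32.

-2.32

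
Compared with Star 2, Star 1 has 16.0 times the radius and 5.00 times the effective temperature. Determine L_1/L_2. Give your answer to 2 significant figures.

1.6×10^5

From the Stefan–Boltzmann law, L ∝ R²T⁴, so
L_1/L_2 = (R_1/R_2)² (T_1/T_2)⁴ = (16.0)² × (5.00)⁴ = 256.0 × 625.0 = 1.600×10^5.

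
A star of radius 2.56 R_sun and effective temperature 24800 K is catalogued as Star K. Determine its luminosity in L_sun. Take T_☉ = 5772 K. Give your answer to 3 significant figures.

L/L_☉ = (R/R_☉)² (T/T_☉)⁴ = (2.56)² × (24800/5772)⁴
       = 6.554 × (4.297)⁴ = 6.554 × 340.8 = 2233.

2.23×10^3 L_sun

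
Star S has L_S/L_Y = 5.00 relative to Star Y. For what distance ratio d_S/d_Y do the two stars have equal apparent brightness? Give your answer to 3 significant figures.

2.24

Equal flux requires L_S/d_S² = L_Y/d_Y², so d_S/d_Y = √(L_S/L_Y)
= √(5.00) = 2.236.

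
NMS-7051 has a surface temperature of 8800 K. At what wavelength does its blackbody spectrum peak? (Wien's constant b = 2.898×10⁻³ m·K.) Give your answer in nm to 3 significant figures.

λ_max = b/T = 2.898×10⁻³ / 8800 = 3.29×10^-7 m = 329.3 nm.

329 nm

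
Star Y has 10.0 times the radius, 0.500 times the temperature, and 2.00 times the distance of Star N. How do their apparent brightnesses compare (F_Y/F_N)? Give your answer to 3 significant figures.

1.56

L_Y/L_N = (R_Y/R_N)²(T_Y/T_N)⁴ = (10.0)² × (0.500)⁴ = 6.250.
F_Y/F_N = (L_Y/L_N)/(d_Y/d_N)² = 6.250 / (2.00)² = 1.562.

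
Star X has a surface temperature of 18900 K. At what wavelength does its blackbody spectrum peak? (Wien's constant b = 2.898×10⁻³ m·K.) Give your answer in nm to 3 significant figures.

153 nm

λ_max = b/T = 2.898×10⁻³ / 18900 = 1.53×10^-7 m = 153.3 nm.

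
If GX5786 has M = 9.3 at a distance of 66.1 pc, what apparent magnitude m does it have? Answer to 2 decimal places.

13.40

m = M + 5 log₁₀(d/10 pc) = 9.3 + 5 log₁₀(66.1/10)
  = 9.3 + 5 × 0.820 = 9.3 + 4.10 = 13.40.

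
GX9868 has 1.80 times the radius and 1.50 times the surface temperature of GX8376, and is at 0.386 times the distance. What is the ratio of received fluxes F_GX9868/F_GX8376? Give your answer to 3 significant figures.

110

L_GX9868/L_GX8376 = (R_GX9868/R_GX8376)²(T_GX9868/T_GX8376)⁴ = (1.80)² × (1.50)⁴ = 16.40.
F_GX9868/F_GX8376 = (L_GX9868/L_GX8376)/(d_GX9868/d_GX8376)² = 16.40 / (0.386)² = 110.1.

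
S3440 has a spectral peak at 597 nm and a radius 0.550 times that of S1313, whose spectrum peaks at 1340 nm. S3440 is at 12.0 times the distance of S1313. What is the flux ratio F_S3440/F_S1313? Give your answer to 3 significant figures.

Wien's law: T_S3440/T_S1313 = λ_S1313/λ_S3440 = 1340/597 = 2.245.
L_S3440/L_S1313 = (R_S3440/R_S1313)²(T_S3440/T_S1313)⁴ = (0.550)²(2.245)⁴ = 7.678.
F_S3440/F_S1313 = (L_S3440/L_S1313)/(d_S3440/d_S1313)² = 7.678/(12.0)² = 0.05332.

0.0533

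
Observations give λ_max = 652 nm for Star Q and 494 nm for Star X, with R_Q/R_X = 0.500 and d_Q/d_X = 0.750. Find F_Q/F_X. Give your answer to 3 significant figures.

0.146

Wien's law: T_Q/T_X = λ_X/λ_Q = 494/652 = 0.7577.
L_Q/L_X = (R_Q/R_X)²(T_Q/T_X)⁴ = (0.500)²(0.7577)⁴ = 0.08239.
F_Q/F_X = (L_Q/L_X)/(d_Q/d_X)² = 0.08239/(0.750)² = 0.1465.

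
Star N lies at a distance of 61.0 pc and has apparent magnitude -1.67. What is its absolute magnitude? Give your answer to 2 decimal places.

-5.60

M = m − 5 log₁₀(d/10 pc) = -1.67 − 5 log₁₀(61.0/10)
  = -1.67 − 5 × 0.785 = -1.67 − 3.93 = -5.60.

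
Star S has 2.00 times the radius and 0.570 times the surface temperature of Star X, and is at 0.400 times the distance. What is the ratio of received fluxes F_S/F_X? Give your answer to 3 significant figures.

2.64

L_S/L_X = (R_S/R_X)²(T_S/T_X)⁴ = (2.00)² × (0.570)⁴ = 0.4222.
F_S/F_X = (L_S/L_X)/(d_S/d_X)² = 0.4222 / (0.400)² = 2.639.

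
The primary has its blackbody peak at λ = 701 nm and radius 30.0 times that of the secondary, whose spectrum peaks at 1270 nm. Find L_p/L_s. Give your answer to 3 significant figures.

Wien's law gives T ∝ 1/λ_max, so T_p/T_s = λ_s/λ_p = 1270/701 = 1.812.
Then L ∝ R²T⁴ gives L_p/L_s = (30.0)² × (1.812)⁴ = 900.0 × 10.77 = 9696.

9.70×10^3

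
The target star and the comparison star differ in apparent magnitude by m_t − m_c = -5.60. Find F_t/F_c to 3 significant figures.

174

F_t/F_c = 10^(−(m_t − m_c)/2.5) = 10^(5.60/2.5) = 10^2.240 = 173.8.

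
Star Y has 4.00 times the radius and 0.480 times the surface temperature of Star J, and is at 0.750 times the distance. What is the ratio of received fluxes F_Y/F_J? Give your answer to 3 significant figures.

L_Y/L_J = (R_Y/R_J)²(T_Y/T_J)⁴ = (4.00)² × (0.480)⁴ = 0.8493.
F_Y/F_J = (L_Y/L_J)/(d_Y/d_J)² = 0.8493 / (0.750)² = 1.510.

1.51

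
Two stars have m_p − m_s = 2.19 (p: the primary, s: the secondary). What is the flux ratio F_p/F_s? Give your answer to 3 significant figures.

F_p/F_s = 10^(−(m_p − m_s)/2.5) = 10^(-2.19/2.5) = 10^-0.876 = 0.1330.

0.133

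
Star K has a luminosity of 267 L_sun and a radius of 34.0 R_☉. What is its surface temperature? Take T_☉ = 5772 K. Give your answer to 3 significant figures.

T/T_☉ = (L/L_☉)^(1/4) / (R/R_☉)^(1/2)
T = 5772 × (267)^(1/4) / √(34.0) = 5772 × 4.042 / 5.831 = 4001 K.

4.00×10^3 K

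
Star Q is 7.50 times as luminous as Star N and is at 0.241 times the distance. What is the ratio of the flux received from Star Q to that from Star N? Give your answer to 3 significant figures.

129

F = L/(4πd²), so F_Q/F_N = (L_Q/L_N) / (d_Q/d_N)²
= 7.50 / (0.241)² = 7.50 / 0.05808 = 129.1.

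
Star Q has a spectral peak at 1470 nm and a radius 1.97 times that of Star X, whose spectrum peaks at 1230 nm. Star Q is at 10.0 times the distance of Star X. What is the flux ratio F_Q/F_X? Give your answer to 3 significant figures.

Wien's law: T_Q/T_X = λ_X/λ_Q = 1230/1470 = 0.8367.
L_Q/L_X = (R_Q/R_X)²(T_Q/T_X)⁴ = (1.97)²(0.8367)⁴ = 1.902.
F_Q/F_X = (L_Q/L_X)/(d_Q/d_X)² = 1.902/(10.0)² = 0.01902.

0.0190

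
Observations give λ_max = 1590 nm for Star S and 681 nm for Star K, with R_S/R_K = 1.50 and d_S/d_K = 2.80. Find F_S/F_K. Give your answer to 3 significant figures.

Wien's law: T_S/T_K = λ_K/λ_S = 681/1590 = 0.4283.
L_S/L_K = (R_S/R_K)²(T_S/T_K)⁴ = (1.50)²(0.4283)⁴ = 0.07572.
F_S/F_K = (L_S/L_K)/(d_S/d_K)² = 0.07572/(2.80)² = 0.009658.

0.00966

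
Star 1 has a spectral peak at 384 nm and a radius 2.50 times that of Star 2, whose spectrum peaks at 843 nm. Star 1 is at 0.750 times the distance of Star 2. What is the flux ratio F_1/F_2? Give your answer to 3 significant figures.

Wien's law: T_1/T_2 = λ_2/λ_1 = 843/384 = 2.195.
L_1/L_2 = (R_1/R_2)²(T_1/T_2)⁴ = (2.50)²(2.195)⁴ = 145.2.
F_1/F_2 = (L_1/L_2)/(d_1/d_2)² = 145.2/(0.750)² = 258.1.

258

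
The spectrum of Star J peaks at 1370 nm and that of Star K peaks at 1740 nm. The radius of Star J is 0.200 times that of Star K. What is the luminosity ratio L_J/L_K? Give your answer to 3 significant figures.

Wien's law gives T ∝ 1/λ_max, so T_J/T_K = λ_K/λ_J = 1740/1370 = 1.270.
Then L ∝ R²T⁴ gives L_J/L_K = (0.200)² × (1.270)⁴ = 0.04000 × 2.602 = 0.1041.

0.104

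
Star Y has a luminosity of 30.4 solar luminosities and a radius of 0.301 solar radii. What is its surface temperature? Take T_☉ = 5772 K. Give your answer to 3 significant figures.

T/T_☉ = (L/L_☉)^(1/4) / (R/R_☉)^(1/2)
T = 5772 × (30.4)^(1/4) / √(0.301) = 5772 × 2.348 / 0.5486 = 2.470×10^4 K.

2.47×10^4 K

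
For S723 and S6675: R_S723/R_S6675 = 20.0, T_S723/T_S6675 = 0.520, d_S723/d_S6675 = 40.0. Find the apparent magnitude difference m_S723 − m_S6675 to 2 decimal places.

L_S723/L_S6675 = (20.0)²(0.520)⁴ = 29.25.
F_S723/F_S6675 = (L_S723/L_S6675)/(d_S723/d_S6675)² = 29.25/1600 = 0.01828.
m_S723 − m_S6675 = −2.5 log₁₀(0.01828) = 4.35.

4.35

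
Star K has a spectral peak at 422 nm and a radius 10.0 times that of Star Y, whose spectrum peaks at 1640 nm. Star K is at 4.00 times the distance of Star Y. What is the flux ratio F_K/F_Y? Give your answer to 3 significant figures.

1.43×10^3

Wien's law: T_K/T_Y = λ_Y/λ_K = 1640/422 = 3.886.
L_K/L_Y = (R_K/R_Y)²(T_K/T_Y)⁴ = (10.0)²(3.886)⁴ = 2.281×10^4.
F_K/F_Y = (L_K/L_Y)/(d_K/d_Y)² = 2.281×10^4/(4.00)² = 1426.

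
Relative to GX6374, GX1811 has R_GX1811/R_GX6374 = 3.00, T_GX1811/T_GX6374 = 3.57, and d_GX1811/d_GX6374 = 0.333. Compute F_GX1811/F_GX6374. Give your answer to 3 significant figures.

1.32×10^4

L_GX1811/L_GX6374 = (R_GX1811/R_GX6374)²(T_GX1811/T_GX6374)⁴ = (3.00)² × (3.57)⁴ = 1462.
F_GX1811/F_GX6374 = (L_GX1811/L_GX6374)/(d_GX1811/d_GX6374)² = 1462 / (0.333)² = 1.318×10^4.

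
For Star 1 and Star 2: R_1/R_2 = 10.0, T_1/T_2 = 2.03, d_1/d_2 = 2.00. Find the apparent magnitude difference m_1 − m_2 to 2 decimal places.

-6.57

L_1/L_2 = (10.0)²(2.03)⁴ = 1698.
F_1/F_2 = (L_1/L_2)/(d_1/d_2)² = 1698/4.000 = 424.5.
m_1 − m_2 = −2.5 log₁₀(424.5) = -6.57.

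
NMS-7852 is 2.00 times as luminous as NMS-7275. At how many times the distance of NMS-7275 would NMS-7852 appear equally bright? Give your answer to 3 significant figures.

1.41

Equal flux requires L_NMS-7852/d_NMS-7852² = L_NMS-7275/d_NMS-7275², so d_NMS-7852/d_NMS-7275 = √(L_NMS-7852/L_NMS-7275)
= √(2.00) = 1.414.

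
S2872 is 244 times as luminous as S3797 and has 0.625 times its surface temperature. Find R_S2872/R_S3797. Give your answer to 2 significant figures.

L ∝ R²T⁴ gives R ∝ √L / T², so
R_S2872/R_S3797 = √(244) / (0.625)² = 15.62 / 0.3906 = 39.99.

40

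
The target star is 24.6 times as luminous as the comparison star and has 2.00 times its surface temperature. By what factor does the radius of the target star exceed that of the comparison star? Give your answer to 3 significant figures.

1.24

L ∝ R²T⁴ gives R ∝ √L / T², so
R_t/R_c = √(24.6) / (2.00)² = 4.960 / 4.000 = 1.240.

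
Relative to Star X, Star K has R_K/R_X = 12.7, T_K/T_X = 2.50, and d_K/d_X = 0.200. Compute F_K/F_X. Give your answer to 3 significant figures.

L_K/L_X = (R_K/R_X)²(T_K/T_X)⁴ = (12.7)² × (2.50)⁴ = 6300.
F_K/F_X = (L_K/L_X)/(d_K/d_X)² = 6300 / (0.200)² = 1.575×10^5.

1.58×10^5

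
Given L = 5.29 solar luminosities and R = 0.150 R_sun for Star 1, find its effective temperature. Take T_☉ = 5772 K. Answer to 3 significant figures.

2.26×10^4 K

T/T_☉ = (L/L_☉)^(1/4) / (R/R_☉)^(1/2)
T = 5772 × (5.29)^(1/4) / √(0.150) = 5772 × 1.517 / 0.3873 = 2.260×10^4 K.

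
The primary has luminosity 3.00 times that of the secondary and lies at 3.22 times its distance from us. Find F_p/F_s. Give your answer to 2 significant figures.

0.29

F = L/(4πd²), so F_p/F_s = (L_p/L_s) / (d_p/d_s)²
= 3.00 / (3.22)² = 3.00 / 10.37 = 0.2893.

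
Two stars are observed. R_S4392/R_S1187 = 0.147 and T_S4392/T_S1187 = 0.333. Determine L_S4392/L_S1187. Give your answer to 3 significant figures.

From the Stefan–Boltzmann law, L ∝ R²T⁴, so
L_S4392/L_S1187 = (R_S4392/R_S1187)² (T_S4392/T_S1187)⁴ = (0.147)² × (0.333)⁴ = 0.02161 × 0.01230 = 2.657×10^-4.

2.66×10^-4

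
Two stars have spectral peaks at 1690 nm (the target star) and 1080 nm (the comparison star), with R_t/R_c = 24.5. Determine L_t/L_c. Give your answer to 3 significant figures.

Wien's law gives T ∝ 1/λ_max, so T_t/T_c = λ_c/λ_t = 1080/1690 = 0.6391.
Then L ∝ R²T⁴ gives L_t/L_c = (24.5)² × (0.6391)⁴ = 600.2 × 0.1668 = 100.1.

100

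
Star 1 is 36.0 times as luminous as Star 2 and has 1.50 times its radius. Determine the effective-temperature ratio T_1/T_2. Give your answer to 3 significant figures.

2.00

L ∝ R²T⁴ gives T ∝ (L/R²)^(1/4), so
T_1/T_2 = (36.0 / 1.50²)^(1/4) = (16.00)^(1/4) = 2.000.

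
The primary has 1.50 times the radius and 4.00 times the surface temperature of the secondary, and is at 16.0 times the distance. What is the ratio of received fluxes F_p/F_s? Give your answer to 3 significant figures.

L_p/L_s = (R_p/R_s)²(T_p/T_s)⁴ = (1.50)² × (4.00)⁴ = 576.0.
F_p/F_s = (L_p/L_s)/(d_p/d_s)² = 576.0 / (16.0)² = 2.250.

2.25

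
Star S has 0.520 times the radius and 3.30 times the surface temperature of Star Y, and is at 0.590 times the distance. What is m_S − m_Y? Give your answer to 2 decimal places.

-4.91

L_S/L_Y = (0.520)²(3.30)⁴ = 32.07.
F_S/F_Y = (L_S/L_Y)/(d_S/d_Y)² = 32.07/0.3481 = 92.12.
m_S − m_Y = −2.5 log₁₀(92.12) = -4.91.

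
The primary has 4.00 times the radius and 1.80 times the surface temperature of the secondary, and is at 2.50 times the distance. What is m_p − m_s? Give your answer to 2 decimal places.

-3.57

L_p/L_s = (4.00)²(1.80)⁴ = 168.0.
F_p/F_s = (L_p/L_s)/(d_p/d_s)² = 168.0/6.250 = 26.87.
m_p − m_s = −2.5 log₁₀(26.87) = -3.57.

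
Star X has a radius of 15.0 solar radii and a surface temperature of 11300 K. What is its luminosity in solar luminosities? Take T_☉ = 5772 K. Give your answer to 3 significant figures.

L/L_☉ = (R/R_☉)² (T/T_☉)⁴ = (15.0)² × (11300/5772)⁴
       = 225.0 × (1.958)⁴ = 225.0 × 14.69 = 3305.

3.31×10^3 solar luminosities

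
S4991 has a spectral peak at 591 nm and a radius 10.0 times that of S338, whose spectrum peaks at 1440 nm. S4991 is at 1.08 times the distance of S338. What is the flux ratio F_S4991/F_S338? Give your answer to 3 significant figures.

3.02×10^3

Wien's law: T_S4991/T_S338 = λ_S338/λ_S4991 = 1440/591 = 2.437.
L_S4991/L_S338 = (R_S4991/R_S338)²(T_S4991/T_S338)⁴ = (10.0)²(2.437)⁴ = 3525.
F_S4991/F_S338 = (L_S4991/L_S338)/(d_S4991/d_S338)² = 3525/(1.08)² = 3022.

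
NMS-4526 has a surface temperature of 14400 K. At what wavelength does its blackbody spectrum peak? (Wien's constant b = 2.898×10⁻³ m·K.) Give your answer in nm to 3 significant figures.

201 nm

λ_max = b/T = 2.898×10⁻³ / 14400 = 2.01×10^-7 m = 201.2 nm.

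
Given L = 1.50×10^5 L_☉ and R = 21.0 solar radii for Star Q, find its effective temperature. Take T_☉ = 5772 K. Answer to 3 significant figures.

T/T_☉ = (L/L_☉)^(1/4) / (R/R_☉)^(1/2)
T = 5772 × (1.50×10^5)^(1/4) / √(21.0) = 5772 × 19.68 / 4.583 = 2.479×10^4 K.

2.48×10^4 K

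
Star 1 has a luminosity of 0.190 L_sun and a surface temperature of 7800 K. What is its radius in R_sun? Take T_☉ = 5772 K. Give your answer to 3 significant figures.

0.239 R_sun

R/R_☉ = √(L/L_☉) / (T/T_☉)² = √(0.190) / (1.351)²
       = 0.4359 / 1.826 = 0.2387.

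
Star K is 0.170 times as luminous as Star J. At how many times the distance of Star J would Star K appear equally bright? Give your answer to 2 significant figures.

0.41

Equal flux requires L_K/d_K² = L_J/d_J², so d_K/d_J = √(L_K/L_J)
= √(0.170) = 0.4123.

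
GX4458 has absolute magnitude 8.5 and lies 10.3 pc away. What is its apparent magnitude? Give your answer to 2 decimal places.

8.56

m = M + 5 log₁₀(d/10 pc) = 8.5 + 5 log₁₀(10.3/10)
  = 8.5 + 5 × 0.013 = 8.5 + 0.06 = 8.56.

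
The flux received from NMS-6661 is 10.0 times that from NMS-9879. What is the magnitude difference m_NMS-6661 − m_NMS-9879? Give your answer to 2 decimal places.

m_NMS-6661 − m_NMS-9879 = −2.5 log₁₀(F_NMS-6661/F_NMS-9879) = −2.5 log₁₀(10.0) = −2.5 × (1.000) = -2.500.

-2.50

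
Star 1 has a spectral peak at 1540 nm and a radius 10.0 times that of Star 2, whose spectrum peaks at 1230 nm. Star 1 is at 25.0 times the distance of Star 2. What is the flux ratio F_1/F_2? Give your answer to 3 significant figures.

0.0651

Wien's law: T_1/T_2 = λ_2/λ_1 = 1230/1540 = 0.7987.
L_1/L_2 = (R_1/R_2)²(T_1/T_2)⁴ = (10.0)²(0.7987)⁴ = 40.69.
F_1/F_2 = (L_1/L_2)/(d_1/d_2)² = 40.69/(25.0)² = 0.06511.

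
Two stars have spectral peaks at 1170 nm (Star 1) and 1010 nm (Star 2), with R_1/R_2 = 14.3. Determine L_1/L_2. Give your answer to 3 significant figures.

Wien's law gives T ∝ 1/λ_max, so T_1/T_2 = λ_2/λ_1 = 1010/1170 = 0.8632.
Then L ∝ R²T⁴ gives L_1/L_2 = (14.3)² × (0.8632)⁴ = 204.5 × 0.5553 = 113.6.

114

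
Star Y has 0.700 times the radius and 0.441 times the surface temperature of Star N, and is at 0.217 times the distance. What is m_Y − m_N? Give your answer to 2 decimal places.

L_Y/L_N = (0.700)²(0.441)⁴ = 0.01853.
F_Y/F_N = (L_Y/L_N)/(d_Y/d_N)² = 0.01853/0.04709 = 0.3936.
m_Y − m_N = −2.5 log₁₀(0.3936) = 1.01.

1.01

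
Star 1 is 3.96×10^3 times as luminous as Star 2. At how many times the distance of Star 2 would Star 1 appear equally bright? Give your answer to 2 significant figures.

63

Equal flux requires L_1/d_1² = L_2/d_2², so d_1/d_2 = √(L_1/L_2)
= √(3.96×10^3) = 62.93.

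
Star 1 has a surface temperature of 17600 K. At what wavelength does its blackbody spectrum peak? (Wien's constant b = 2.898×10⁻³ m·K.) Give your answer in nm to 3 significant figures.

λ_max = b/T = 2.898×10⁻³ / 17600 = 1.65×10^-7 m = 164.7 nm.

165 nm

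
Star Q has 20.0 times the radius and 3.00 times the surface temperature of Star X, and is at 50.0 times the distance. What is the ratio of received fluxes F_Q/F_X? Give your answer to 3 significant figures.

13.0

L_Q/L_X = (R_Q/R_X)²(T_Q/T_X)⁴ = (20.0)² × (3.00)⁴ = 3.240×10^4.
F_Q/F_X = (L_Q/L_X)/(d_Q/d_X)² = 3.240×10^4 / (50.0)² = 12.96.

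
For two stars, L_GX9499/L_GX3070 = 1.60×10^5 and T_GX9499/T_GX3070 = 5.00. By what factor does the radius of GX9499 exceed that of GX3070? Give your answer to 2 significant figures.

L ∝ R²T⁴ gives R ∝ √L / T², so
R_GX9499/R_GX3070 = √(1.60×10^5) / (5.00)² = 400.0 / 25.00 = 16.00.

16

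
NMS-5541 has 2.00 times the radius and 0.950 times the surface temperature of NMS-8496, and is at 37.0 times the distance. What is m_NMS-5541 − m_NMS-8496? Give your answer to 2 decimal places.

6.56

L_NMS-5541/L_NMS-8496 = (2.00)²(0.950)⁴ = 3.258.
F_NMS-5541/F_NMS-8496 = (L_NMS-5541/L_NMS-8496)/(d_NMS-5541/d_NMS-8496)² = 3.258/1369 = 0.002380.
m_NMS-5541 − m_NMS-8496 = −2.5 log₁₀(0.002380) = 6.56.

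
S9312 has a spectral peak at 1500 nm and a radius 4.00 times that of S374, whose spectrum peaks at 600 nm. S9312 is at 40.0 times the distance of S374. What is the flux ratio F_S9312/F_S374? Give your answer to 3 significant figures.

Wien's law: T_S9312/T_S374 = λ_S374/λ_S9312 = 600/1500 = 0.4000.
L_S9312/L_S374 = (R_S9312/R_S374)²(T_S9312/T_S374)⁴ = (4.00)²(0.4000)⁴ = 0.4096.
F_S9312/F_S374 = (L_S9312/L_S374)/(d_S9312/d_S374)² = 0.4096/(40.0)² = 2.560×10^-4.

2.56×10^-4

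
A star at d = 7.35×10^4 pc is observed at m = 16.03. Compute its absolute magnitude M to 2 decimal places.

-3.30

M = m − 5 log₁₀(d/10 pc) = 16.03 − 5 log₁₀(7.35×10^4/10)
  = 16.03 − 5 × 3.866 = 16.03 − 19.33 = -3.30.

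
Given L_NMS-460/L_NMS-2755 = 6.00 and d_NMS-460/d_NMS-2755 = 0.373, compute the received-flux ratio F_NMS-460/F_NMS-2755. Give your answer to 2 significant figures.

F = L/(4πd²), so F_NMS-460/F_NMS-2755 = (L_NMS-460/L_NMS-2755) / (d_NMS-460/d_NMS-2755)²
= 6.00 / (0.373)² = 6.00 / 0.1391 = 43.13.

43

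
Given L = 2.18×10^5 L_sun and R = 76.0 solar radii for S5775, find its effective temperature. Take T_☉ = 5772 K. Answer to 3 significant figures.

T/T_☉ = (L/L_☉)^(1/4) / (R/R_☉)^(1/2)
T = 5772 × (2.18×10^5)^(1/4) / √(76.0) = 5772 × 21.61 / 8.718 = 1.431×10^4 K.

1.43×10^4 K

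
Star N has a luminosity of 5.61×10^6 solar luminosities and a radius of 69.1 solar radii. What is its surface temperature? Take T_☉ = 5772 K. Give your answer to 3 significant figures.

3.38×10^4 K

T/T_☉ = (L/L_☉)^(1/4) / (R/R_☉)^(1/2)
T = 5772 × (5.61×10^6)^(1/4) / √(69.1) = 5772 × 48.67 / 8.313 = 3.379×10^4 K.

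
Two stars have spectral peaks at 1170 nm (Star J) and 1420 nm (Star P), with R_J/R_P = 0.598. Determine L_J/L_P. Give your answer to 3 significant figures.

0.776

Wien's law gives T ∝ 1/λ_max, so T_J/T_P = λ_P/λ_J = 1420/1170 = 1.214.
Then L ∝ R²T⁴ gives L_J/L_P = (0.598)² × (1.214)⁴ = 0.3576 × 2.170 = 0.7759.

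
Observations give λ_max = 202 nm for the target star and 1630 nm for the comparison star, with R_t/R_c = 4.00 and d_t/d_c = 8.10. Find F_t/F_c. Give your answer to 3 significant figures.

1.03×10^3

Wien's law: T_t/T_c = λ_c/λ_t = 1630/202 = 8.069.
L_t/L_c = (R_t/R_c)²(T_t/T_c)⁴ = (4.00)²(8.069)⁴ = 6.784×10^4.
F_t/F_c = (L_t/L_c)/(d_t/d_c)² = 6.784×10^4/(8.10)² = 1034.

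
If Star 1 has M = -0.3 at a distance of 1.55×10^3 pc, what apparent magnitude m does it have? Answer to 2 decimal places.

m = M + 5 log₁₀(d/10 pc) = -0.3 + 5 log₁₀(1.55×10^3/10)
  = -0.3 + 5 × 2.190 = -0.3 + 10.95 = 10.65.

10.65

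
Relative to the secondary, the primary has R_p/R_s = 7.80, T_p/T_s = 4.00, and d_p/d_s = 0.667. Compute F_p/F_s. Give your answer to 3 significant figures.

L_p/L_s = (R_p/R_s)²(T_p/T_s)⁴ = (7.80)² × (4.00)⁴ = 1.558×10^4.
F_p/F_s = (L_p/L_s)/(d_p/d_s)² = 1.558×10^4 / (0.667)² = 3.501×10^4.

3.50×10^4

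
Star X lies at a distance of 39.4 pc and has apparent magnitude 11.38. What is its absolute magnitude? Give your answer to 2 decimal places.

8.40

M = m − 5 log₁₀(d/10 pc) = 11.38 − 5 log₁₀(39.4/10)
  = 11.38 − 5 × 0.595 = 11.38 − 2.98 = 8.40.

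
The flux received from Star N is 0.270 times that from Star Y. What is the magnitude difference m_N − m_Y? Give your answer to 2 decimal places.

m_N − m_Y = −2.5 log₁₀(F_N/F_Y) = −2.5 log₁₀(0.270) = −2.5 × (-0.569) = 1.422.

1.42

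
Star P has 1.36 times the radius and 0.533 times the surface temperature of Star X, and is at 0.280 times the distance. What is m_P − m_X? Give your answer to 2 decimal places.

L_P/L_X = (1.36)²(0.533)⁴ = 0.1493.
F_P/F_X = (L_P/L_X)/(d_P/d_X)² = 0.1493/0.07840 = 1.904.
m_P − m_X = −2.5 log₁₀(1.904) = -0.70.

-0.70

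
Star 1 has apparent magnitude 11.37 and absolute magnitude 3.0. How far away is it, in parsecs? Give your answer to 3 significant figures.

m − M = 5 log₁₀(d/10 pc)
11.37 − (3.0) = 8.37 = 5 log₁₀(d/10)
d = 10 × 10^(8.37/5) = 10 × 10^1.674 = 472.1 pc.

472 pc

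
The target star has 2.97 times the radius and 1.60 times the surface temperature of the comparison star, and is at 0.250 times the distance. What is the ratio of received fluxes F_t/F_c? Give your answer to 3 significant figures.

925

L_t/L_c = (R_t/R_c)²(T_t/T_c)⁴ = (2.97)² × (1.60)⁴ = 57.81.
F_t/F_c = (L_t/L_c)/(d_t/d_c)² = 57.81 / (0.250)² = 924.9.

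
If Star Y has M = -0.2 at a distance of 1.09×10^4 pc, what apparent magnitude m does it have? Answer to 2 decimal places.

14.99

m = M + 5 log₁₀(d/10 pc) = -0.2 + 5 log₁₀(1.09×10^4/10)
  = -0.2 + 5 × 3.037 = -0.2 + 15.19 = 14.99.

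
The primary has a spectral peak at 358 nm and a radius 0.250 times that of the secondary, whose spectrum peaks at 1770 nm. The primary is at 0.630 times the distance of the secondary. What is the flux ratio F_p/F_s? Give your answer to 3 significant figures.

94.1

Wien's law: T_p/T_s = λ_s/λ_p = 1770/358 = 4.944.
L_p/L_s = (R_p/R_s)²(T_p/T_s)⁴ = (0.250)²(4.944)⁴ = 37.35.
F_p/F_s = (L_p/L_s)/(d_p/d_s)² = 37.35/(0.630)² = 94.09.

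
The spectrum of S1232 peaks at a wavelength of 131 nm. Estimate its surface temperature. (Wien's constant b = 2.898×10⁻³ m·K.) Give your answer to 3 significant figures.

2.21×10^4 K

T = b/λ_max = 2.898×10⁻³ / (131×10⁻⁹) = 2.212×10^4 K.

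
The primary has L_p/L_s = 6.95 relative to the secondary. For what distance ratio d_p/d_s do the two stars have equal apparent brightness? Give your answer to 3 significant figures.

Equal flux requires L_p/d_p² = L_s/d_s², so d_p/d_s = √(L_p/L_s)
= √(6.95) = 2.636.

2.64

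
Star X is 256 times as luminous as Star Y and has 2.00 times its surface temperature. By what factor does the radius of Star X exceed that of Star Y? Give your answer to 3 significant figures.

4.00

L ∝ R²T⁴ gives R ∝ √L / T², so
R_X/R_Y = √(256) / (2.00)² = 16.00 / 4.000 = 4.000.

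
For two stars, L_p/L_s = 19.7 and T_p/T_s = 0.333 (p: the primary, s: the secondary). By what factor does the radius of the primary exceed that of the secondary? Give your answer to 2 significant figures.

L ∝ R²T⁴ gives R ∝ √L / T², so
R_p/R_s = √(19.7) / (0.333)² = 4.438 / 0.1109 = 40.03.

40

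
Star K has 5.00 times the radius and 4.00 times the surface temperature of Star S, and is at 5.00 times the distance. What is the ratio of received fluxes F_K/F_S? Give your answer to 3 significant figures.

256

L_K/L_S = (R_K/R_S)²(T_K/T_S)⁴ = (5.00)² × (4.00)⁴ = 6400.
F_K/F_S = (L_K/L_S)/(d_K/d_S)² = 6400 / (5.00)² = 256.0.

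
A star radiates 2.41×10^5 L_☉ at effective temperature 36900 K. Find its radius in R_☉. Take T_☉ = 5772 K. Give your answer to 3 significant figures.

R/R_☉ = √(L/L_☉) / (T/T_☉)² = √(2.41×10^5) / (6.393)²
       = 490.9 / 40.87 = 12.01.

12.0 R_☉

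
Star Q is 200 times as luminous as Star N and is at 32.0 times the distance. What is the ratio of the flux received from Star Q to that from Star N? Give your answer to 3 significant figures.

F = L/(4πd²), so F_Q/F_N = (L_Q/L_N) / (d_Q/d_N)²
= 200 / (32.0)² = 200 / 1024 = 0.1953.

0.195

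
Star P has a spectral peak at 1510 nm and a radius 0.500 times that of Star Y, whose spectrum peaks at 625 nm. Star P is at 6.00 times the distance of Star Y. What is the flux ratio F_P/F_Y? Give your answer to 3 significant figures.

2.04×10^-4

Wien's law: T_P/T_Y = λ_Y/λ_P = 625/1510 = 0.4139.
L_P/L_Y = (R_P/R_Y)²(T_P/T_Y)⁴ = (0.500)²(0.4139)⁴ = 0.007338.
F_P/F_Y = (L_P/L_Y)/(d_P/d_Y)² = 0.007338/(6.00)² = 2.038×10^-4.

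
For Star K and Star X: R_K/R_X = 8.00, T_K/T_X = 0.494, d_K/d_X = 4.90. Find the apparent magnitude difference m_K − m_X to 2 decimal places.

L_K/L_X = (8.00)²(0.494)⁴ = 3.811.
F_K/F_X = (L_K/L_X)/(d_K/d_X)² = 3.811/24.01 = 0.1587.
m_K − m_X = −2.5 log₁₀(0.1587) = 2.00.

2.00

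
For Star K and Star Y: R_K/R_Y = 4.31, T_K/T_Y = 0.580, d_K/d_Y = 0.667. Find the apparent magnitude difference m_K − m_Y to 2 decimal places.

L_K/L_Y = (4.31)²(0.580)⁴ = 2.102.
F_K/F_Y = (L_K/L_Y)/(d_K/d_Y)² = 2.102/0.4449 = 4.725.
m_K − m_Y = −2.5 log₁₀(4.725) = -1.69.

-1.69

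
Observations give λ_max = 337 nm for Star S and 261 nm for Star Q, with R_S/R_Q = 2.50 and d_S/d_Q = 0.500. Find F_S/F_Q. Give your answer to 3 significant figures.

Wien's law: T_S/T_Q = λ_Q/λ_S = 261/337 = 0.7745.
L_S/L_Q = (R_S/R_Q)²(T_S/T_Q)⁴ = (2.50)²(0.7745)⁴ = 2.249.
F_S/F_Q = (L_S/L_Q)/(d_S/d_Q)² = 2.249/(0.500)² = 8.995.

8.99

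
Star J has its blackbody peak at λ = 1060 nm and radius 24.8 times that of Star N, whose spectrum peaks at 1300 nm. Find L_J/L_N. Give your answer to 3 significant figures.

Wien's law gives T ∝ 1/λ_max, so T_J/T_N = λ_N/λ_J = 1300/1060 = 1.226.
Then L ∝ R²T⁴ gives L_J/L_N = (24.8)² × (1.226)⁴ = 615.0 × 2.262 = 1391.

1.39×10^3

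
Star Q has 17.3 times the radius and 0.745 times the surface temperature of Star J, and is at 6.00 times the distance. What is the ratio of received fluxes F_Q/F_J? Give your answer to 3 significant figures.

L_Q/L_J = (R_Q/R_J)²(T_Q/T_J)⁴ = (17.3)² × (0.745)⁴ = 92.20.
F_Q/F_J = (L_Q/L_J)/(d_Q/d_J)² = 92.20 / (6.00)² = 2.561.

2.56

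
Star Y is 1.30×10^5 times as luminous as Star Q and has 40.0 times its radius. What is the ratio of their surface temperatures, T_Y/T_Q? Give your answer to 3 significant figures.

3.00

L ∝ R²T⁴ gives T ∝ (L/R²)^(1/4), so
T_Y/T_Q = (1.30×10^5 / 40.0²)^(1/4) = (81.25)^(1/4) = 3.002.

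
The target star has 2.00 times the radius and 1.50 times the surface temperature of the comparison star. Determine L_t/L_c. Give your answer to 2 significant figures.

From the Stefan–Boltzmann law, L ∝ R²T⁴, so
L_t/L_c = (R_t/R_c)² (T_t/T_c)⁴ = (2.00)² × (1.50)⁴ = 4.000 × 5.062 = 20.25.

20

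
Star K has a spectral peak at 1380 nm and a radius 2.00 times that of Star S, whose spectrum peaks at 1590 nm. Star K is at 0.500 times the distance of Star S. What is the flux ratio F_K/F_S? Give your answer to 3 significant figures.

Wien's law: T_K/T_S = λ_S/λ_K = 1590/1380 = 1.152.
L_K/L_S = (R_K/R_S)²(T_K/T_S)⁴ = (2.00)²(1.152)⁴ = 7.049.
F_K/F_S = (L_K/L_S)/(d_K/d_S)² = 7.049/(0.500)² = 28.20.

28.2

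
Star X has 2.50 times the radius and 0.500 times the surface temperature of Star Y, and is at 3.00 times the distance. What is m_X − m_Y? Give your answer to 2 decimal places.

L_X/L_Y = (2.50)²(0.500)⁴ = 0.3906.
F_X/F_Y = (L_X/L_Y)/(d_X/d_Y)² = 0.3906/9.000 = 0.04340.
m_X − m_Y = −2.5 log₁₀(0.04340) = 3.41.

3.41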